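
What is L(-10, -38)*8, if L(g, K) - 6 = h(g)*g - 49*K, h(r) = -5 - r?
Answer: 14544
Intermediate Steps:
L(g, K) = 6 - 49*K + g*(-5 - g) (L(g, K) = 6 + ((-5 - g)*g - 49*K) = 6 + (g*(-5 - g) - 49*K) = 6 + (-49*K + g*(-5 - g)) = 6 - 49*K + g*(-5 - g))
L(-10, -38)*8 = (6 - 49*(-38) - 1*(-10)*(5 - 10))*8 = (6 + 1862 - 1*(-10)*(-5))*8 = (6 + 1862 - 50)*8 = 1818*8 = 14544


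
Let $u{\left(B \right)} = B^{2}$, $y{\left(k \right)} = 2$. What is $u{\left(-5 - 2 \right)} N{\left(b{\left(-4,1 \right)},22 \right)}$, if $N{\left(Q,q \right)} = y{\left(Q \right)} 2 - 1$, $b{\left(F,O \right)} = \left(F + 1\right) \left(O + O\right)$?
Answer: $147$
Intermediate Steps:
$b{\left(F,O \right)} = 2 O \left(1 + F\right)$ ($b{\left(F,O \right)} = \left(1 + F\right) 2 O = 2 O \left(1 + F\right)$)
$N{\left(Q,q \right)} = 3$ ($N{\left(Q,q \right)} = 2 \cdot 2 - 1 = 4 - 1 = 3$)
$u{\left(-5 - 2 \right)} N{\left(b{\left(-4,1 \right)},22 \right)} = \left(-5 - 2\right)^{2} \cdot 3 = \left(-7\right)^{2} \cdot 3 = 49 \cdot 3 = 147$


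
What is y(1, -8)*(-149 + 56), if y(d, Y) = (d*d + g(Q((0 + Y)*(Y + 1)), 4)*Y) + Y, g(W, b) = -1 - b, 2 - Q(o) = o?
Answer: -3069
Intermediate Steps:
Q(o) = 2 - o
y(d, Y) = d² - 4*Y (y(d, Y) = (d*d + (-1 - 1*4)*Y) + Y = (d² + (-1 - 4)*Y) + Y = (d² - 5*Y) + Y = d² - 4*Y)
y(1, -8)*(-149 + 56) = (1² - 4*(-8))*(-149 + 56) = (1 + 32)*(-93) = 33*(-93) = -3069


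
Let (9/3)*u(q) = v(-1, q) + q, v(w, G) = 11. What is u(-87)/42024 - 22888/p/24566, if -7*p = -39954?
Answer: -1974864767/2577935920446 ≈ -0.00076606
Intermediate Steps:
p = 39954/7 (p = -⅐*(-39954) = 39954/7 ≈ 5707.7)
u(q) = 11/3 + q/3 (u(q) = (11 + q)/3 = 11/3 + q/3)
u(-87)/42024 - 22888/p/24566 = (11/3 + (⅓)*(-87))/42024 - 22888/39954/7/24566 = (11/3 - 29)*(1/42024) - 22888*7/39954*(1/24566) = -76/3*1/42024 - 80108/19977*1/24566 = -19/31518 - 40054/245377491 = -1974864767/2577935920446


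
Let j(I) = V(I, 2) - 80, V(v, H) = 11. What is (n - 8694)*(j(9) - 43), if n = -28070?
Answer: 4117568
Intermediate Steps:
j(I) = -69 (j(I) = 11 - 80 = -69)
(n - 8694)*(j(9) - 43) = (-28070 - 8694)*(-69 - 43) = -36764*(-112) = 4117568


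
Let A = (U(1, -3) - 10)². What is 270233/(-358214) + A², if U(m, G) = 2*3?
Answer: 91432551/358214 ≈ 255.25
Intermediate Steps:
U(m, G) = 6
A = 16 (A = (6 - 10)² = (-4)² = 16)
270233/(-358214) + A² = 270233/(-358214) + 16² = 270233*(-1/358214) + 256 = -270233/358214 + 256 = 91432551/358214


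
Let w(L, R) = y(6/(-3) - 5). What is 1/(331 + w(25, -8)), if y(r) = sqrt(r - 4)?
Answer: 331/109572 - I*sqrt(11)/109572 ≈ 0.0030208 - 3.0269e-5*I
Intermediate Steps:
y(r) = sqrt(-4 + r)
w(L, R) = I*sqrt(11) (w(L, R) = sqrt(-4 + (6/(-3) - 5)) = sqrt(-4 + (6*(-1/3) - 5)) = sqrt(-4 + (-2 - 5)) = sqrt(-4 - 7) = sqrt(-11) = I*sqrt(11))
1/(331 + w(25, -8)) = 1/(331 + I*sqrt(11))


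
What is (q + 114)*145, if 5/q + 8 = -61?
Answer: 1139845/69 ≈ 16520.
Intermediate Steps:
q = -5/69 (q = 5/(-8 - 61) = 5/(-69) = 5*(-1/69) = -5/69 ≈ -0.072464)
(q + 114)*145 = (-5/69 + 114)*145 = (7861/69)*145 = 1139845/69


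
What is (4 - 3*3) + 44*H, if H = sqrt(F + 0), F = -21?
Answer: -5 + 44*I*sqrt(21) ≈ -5.0 + 201.63*I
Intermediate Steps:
H = I*sqrt(21) (H = sqrt(-21 + 0) = sqrt(-21) = I*sqrt(21) ≈ 4.5826*I)
(4 - 3*3) + 44*H = (4 - 3*3) + 44*(I*sqrt(21)) = (4 - 9) + 44*I*sqrt(21) = -5 + 44*I*sqrt(21)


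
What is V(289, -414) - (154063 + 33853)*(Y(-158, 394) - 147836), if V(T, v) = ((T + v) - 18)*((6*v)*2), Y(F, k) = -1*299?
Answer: 27837647084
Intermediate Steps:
Y(F, k) = -299
V(T, v) = 12*v*(-18 + T + v) (V(T, v) = (-18 + T + v)*(12*v) = 12*v*(-18 + T + v))
V(289, -414) - (154063 + 33853)*(Y(-158, 394) - 147836) = 12*(-414)*(-18 + 289 - 414) - (154063 + 33853)*(-299 - 147836) = 12*(-414)*(-143) - 187916*(-148135) = 710424 - 1*(-27836936660) = 710424 + 27836936660 = 27837647084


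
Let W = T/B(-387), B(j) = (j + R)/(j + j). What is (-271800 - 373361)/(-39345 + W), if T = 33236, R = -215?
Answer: -645161/3387 ≈ -190.48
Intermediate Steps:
B(j) = (-215 + j)/(2*j) (B(j) = (j - 215)/(j + j) = (-215 + j)/((2*j)) = (-215 + j)*(1/(2*j)) = (-215 + j)/(2*j))
W = 42732 (W = 33236/(((½)*(-215 - 387)/(-387))) = 33236/(((½)*(-1/387)*(-602))) = 33236/(7/9) = 33236*(9/7) = 42732)
(-271800 - 373361)/(-39345 + W) = (-271800 - 373361)/(-39345 + 42732) = -645161/3387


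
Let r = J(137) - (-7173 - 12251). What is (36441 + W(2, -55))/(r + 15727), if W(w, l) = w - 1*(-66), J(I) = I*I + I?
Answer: 36509/54057 ≈ 0.67538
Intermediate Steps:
J(I) = I + I**2 (J(I) = I**2 + I = I + I**2)
W(w, l) = 66 + w (W(w, l) = w + 66 = 66 + w)
r = 38330 (r = 137*(1 + 137) - (-7173 - 12251) = 137*138 - 1*(-19424) = 18906 + 19424 = 38330)
(36441 + W(2, -55))/(r + 15727) = (36441 + (66 + 2))/(38330 + 15727) = (36441 + 68)/54057 = 36509*(1/54057) = 36509/54057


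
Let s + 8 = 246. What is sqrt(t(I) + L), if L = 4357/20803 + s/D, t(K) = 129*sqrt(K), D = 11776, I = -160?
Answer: sqrt(13459128663737 + 30241078610912256*I*sqrt(10))/7655504 ≈ 28.565 + 28.561*I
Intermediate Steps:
s = 238 (s = -8 + 246 = 238)
L = 28129573/122488064 (L = 4357/20803 + 238/11776 = 4357*(1/20803) + 238*(1/11776) = 4357/20803 + 119/5888 = 28129573/122488064 ≈ 0.22965)
sqrt(t(I) + L) = sqrt(129*sqrt(-160) + 28129573/122488064) = sqrt(129*(4*I*sqrt(10)) + 28129573/122488064) = sqrt(516*I*sqrt(10) + 28129573/122488064) = sqrt(28129573/122488064 + 516*I*sqrt(10))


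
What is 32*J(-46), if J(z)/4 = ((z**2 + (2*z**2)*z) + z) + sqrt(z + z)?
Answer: -24653056 + 256*I*sqrt(23) ≈ -2.4653e+7 + 1227.7*I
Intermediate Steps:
J(z) = 4*z + 4*z**2 + 8*z**3 + 4*sqrt(2)*sqrt(z) (J(z) = 4*(((z**2 + (2*z**2)*z) + z) + sqrt(z + z)) = 4*(((z**2 + 2*z**3) + z) + sqrt(2*z)) = 4*((z + z**2 + 2*z**3) + sqrt(2)*sqrt(z)) = 4*(z + z**2 + 2*z**3 + sqrt(2)*sqrt(z)) = 4*z + 4*z**2 + 8*z**3 + 4*sqrt(2)*sqrt(z))
32*J(-46) = 32*(4*(-46) + 4*(-46)**2 + 8*(-46)**3 + 4*sqrt(2)*sqrt(-46)) = 32*(-184 + 4*2116 + 8*(-97336) + 4*sqrt(2)*(I*sqrt(46))) = 32*(-184 + 8464 - 778688 + 8*I*sqrt(23)) = 32*(-770408 + 8*I*sqrt(23)) = -24653056 + 256*I*sqrt(23)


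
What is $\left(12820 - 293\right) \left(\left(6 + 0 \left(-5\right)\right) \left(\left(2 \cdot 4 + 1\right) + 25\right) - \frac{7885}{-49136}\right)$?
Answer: $\frac{1514050801}{592} \approx 2.5575 \cdot 10^{6}$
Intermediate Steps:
$\left(12820 - 293\right) \left(\left(6 + 0 \left(-5\right)\right) \left(\left(2 \cdot 4 + 1\right) + 25\right) - \frac{7885}{-49136}\right) = 12527 \left(\left(6 + 0\right) \left(\left(8 + 1\right) + 25\right) - - \frac{95}{592}\right) = 12527 \left(6 \left(9 + 25\right) + \frac{95}{592}\right) = 12527 \left(6 \cdot 34 + \frac{95}{592}\right) = 12527 \left(204 + \frac{95}{592}\right) = 12527 \cdot \frac{120863}{592} = \frac{1514050801}{592}$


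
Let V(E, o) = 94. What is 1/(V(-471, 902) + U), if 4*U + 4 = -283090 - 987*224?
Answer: -2/251903 ≈ -7.9396e-6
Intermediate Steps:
U = -252091/2 (U = -1 + (-283090 - 987*224)/4 = -1 + (-283090 - 221088)/4 = -1 + (¼)*(-504178) = -1 - 252089/2 = -252091/2 ≈ -1.2605e+5)
1/(V(-471, 902) + U) = 1/(94 - 252091/2) = 1/(-251903/2) = -2/251903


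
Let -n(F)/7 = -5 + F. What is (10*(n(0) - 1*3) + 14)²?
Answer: 111556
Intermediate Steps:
n(F) = 35 - 7*F (n(F) = -7*(-5 + F) = 35 - 7*F)
(10*(n(0) - 1*3) + 14)² = (10*((35 - 7*0) - 1*3) + 14)² = (10*((35 + 0) - 3) + 14)² = (10*(35 - 3) + 14)² = (10*32 + 14)² = (320 + 14)² = 334² = 111556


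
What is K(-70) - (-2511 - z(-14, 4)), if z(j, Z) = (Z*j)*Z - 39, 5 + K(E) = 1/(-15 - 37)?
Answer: 116635/52 ≈ 2243.0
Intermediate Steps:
K(E) = -261/52 (K(E) = -5 + 1/(-15 - 37) = -5 + 1/(-52) = -5 - 1/52 = -261/52)
z(j, Z) = -39 + j*Z² (z(j, Z) = j*Z² - 39 = -39 + j*Z²)
K(-70) - (-2511 - z(-14, 4)) = -261/52 - (-2511 - (-39 - 14*4²)) = -261/52 - (-2511 - (-39 - 14*16)) = -261/52 - (-2511 - (-39 - 224)) = -261/52 - (-2511 - 1*(-263)) = -261/52 - (-2511 + 263) = -261/52 - 1*(-2248) = -261/52 + 2248 = 116635/52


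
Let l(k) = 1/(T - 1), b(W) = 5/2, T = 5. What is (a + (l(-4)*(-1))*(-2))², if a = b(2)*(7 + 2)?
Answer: 529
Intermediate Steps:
b(W) = 5/2 (b(W) = 5*(½) = 5/2)
l(k) = ¼ (l(k) = 1/(5 - 1) = 1/4 = ¼)
a = 45/2 (a = 5*(7 + 2)/2 = (5/2)*9 = 45/2 ≈ 22.500)
(a + (l(-4)*(-1))*(-2))² = (45/2 + ((¼)*(-1))*(-2))² = (45/2 - ¼*(-2))² = (45/2 + ½)² = 23² = 529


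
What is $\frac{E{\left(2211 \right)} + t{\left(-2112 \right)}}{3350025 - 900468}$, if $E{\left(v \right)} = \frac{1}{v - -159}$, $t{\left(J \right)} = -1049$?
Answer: $- \frac{2486129}{5805450090} \approx -0.00042824$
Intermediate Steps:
$E{\left(v \right)} = \frac{1}{159 + v}$ ($E{\left(v \right)} = \frac{1}{v + \left(-48 + 207\right)} = \frac{1}{v + 159} = \frac{1}{159 + v}$)
$\frac{E{\left(2211 \right)} + t{\left(-2112 \right)}}{3350025 - 900468} = \frac{\frac{1}{159 + 2211} - 1049}{3350025 - 900468} = \frac{\frac{1}{2370} - 1049}{2449557} = \left(\frac{1}{2370} - 1049\right) \frac{1}{2449557} = \left(- \frac{2486129}{2370}\right) \frac{1}{2449557} = - \frac{2486129}{5805450090}$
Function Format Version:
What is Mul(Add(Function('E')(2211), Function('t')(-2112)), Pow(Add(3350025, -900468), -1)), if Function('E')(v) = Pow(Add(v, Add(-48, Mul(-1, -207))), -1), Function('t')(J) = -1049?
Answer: Rational(-2486129, 5805450090) ≈ -0.00042824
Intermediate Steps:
Function('E')(v) = Pow(Add(159, v), -1) (Function('E')(v) = Pow(Add(v, Add(-48, 207)), -1) = Pow(Add(v, 159), -1) = Pow(Add(159, v), -1))
Mul(Add(Function('E')(2211), Function('t')(-2112)), Pow(Add(3350025, -900468), -1)) = Mul(Add(Pow(Add(159, 2211), -1), -1049), Pow(Add(3350025, -900468), -1)) = Mul(Add(Pow(2370, -1), -1049), Pow(2449557, -1)) = Mul(Add(Rational(1, 2370), -1049), Rational(1, 2449557)) = Mul(Rational(-2486129, 2370), Rational(1, 2449557)) = Rational(-2486129, 5805450090)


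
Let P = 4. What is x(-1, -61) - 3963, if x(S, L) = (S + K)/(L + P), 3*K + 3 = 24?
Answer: -75299/19 ≈ -3963.1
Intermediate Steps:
K = 7 (K = -1 + (⅓)*24 = -1 + 8 = 7)
x(S, L) = (7 + S)/(4 + L) (x(S, L) = (S + 7)/(L + 4) = (7 + S)/(4 + L))
x(-1, -61) - 3963 = (7 - 1)/(4 - 61) - 3963 = 6/(-57) - 3963 = -1/57*6 - 3963 = -2/19 - 3963 = -75299/19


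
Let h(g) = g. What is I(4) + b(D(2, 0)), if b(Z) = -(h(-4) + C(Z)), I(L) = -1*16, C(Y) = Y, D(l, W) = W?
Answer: -12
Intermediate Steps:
I(L) = -16
b(Z) = 4 - Z (b(Z) = -(-4 + Z) = 4 - Z)
I(4) + b(D(2, 0)) = -16 + (4 - 1*0) = -16 + (4 + 0) = -16 + 4 = -12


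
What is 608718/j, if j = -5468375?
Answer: -55338/497125 ≈ -0.11132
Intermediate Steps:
608718/j = 608718/(-5468375) = 608718*(-1/5468375) = -55338/497125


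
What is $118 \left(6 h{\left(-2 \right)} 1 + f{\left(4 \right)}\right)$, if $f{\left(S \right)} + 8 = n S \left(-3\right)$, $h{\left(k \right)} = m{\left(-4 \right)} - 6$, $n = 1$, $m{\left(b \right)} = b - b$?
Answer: $-6608$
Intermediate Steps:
$m{\left(b \right)} = 0$
$h{\left(k \right)} = -6$ ($h{\left(k \right)} = 0 - 6 = -6$)
$f{\left(S \right)} = -8 - 3 S$ ($f{\left(S \right)} = -8 + 1 S \left(-3\right) = -8 + S \left(-3\right) = -8 - 3 S$)
$118 \left(6 h{\left(-2 \right)} 1 + f{\left(4 \right)}\right) = 118 \left(6 \left(-6\right) 1 - 20\right) = 118 \left(\left(-36\right) 1 - 20\right) = 118 \left(-36 - 20\right) = 118 \left(-56\right) = -6608$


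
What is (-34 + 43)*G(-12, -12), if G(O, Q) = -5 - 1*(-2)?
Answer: -27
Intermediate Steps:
G(O, Q) = -3 (G(O, Q) = -5 + 2 = -3)
(-34 + 43)*G(-12, -12) = (-34 + 43)*(-3) = 9*(-3) = -27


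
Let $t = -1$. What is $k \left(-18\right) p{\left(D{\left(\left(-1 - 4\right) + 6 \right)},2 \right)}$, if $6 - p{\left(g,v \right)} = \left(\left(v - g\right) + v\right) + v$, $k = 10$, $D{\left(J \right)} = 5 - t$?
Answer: $-1080$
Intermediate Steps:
$D{\left(J \right)} = 6$ ($D{\left(J \right)} = 5 - -1 = 5 + 1 = 6$)
$p{\left(g,v \right)} = 6 + g - 3 v$ ($p{\left(g,v \right)} = 6 - \left(\left(\left(v - g\right) + v\right) + v\right) = 6 - \left(\left(- g + 2 v\right) + v\right) = 6 - \left(- g + 3 v\right) = 6 + \left(g - 3 v\right) = 6 + g - 3 v$)
$k \left(-18\right) p{\left(D{\left(\left(-1 - 4\right) + 6 \right)},2 \right)} = 10 \left(-18\right) \left(6 + 6 - 6\right) = - 180 \left(6 + 6 - 6\right) = \left(-180\right) 6 = -1080$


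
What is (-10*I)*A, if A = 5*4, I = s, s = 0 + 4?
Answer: -800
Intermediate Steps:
s = 4
I = 4
A = 20
(-10*I)*A = -10*4*20 = -40*20 = -800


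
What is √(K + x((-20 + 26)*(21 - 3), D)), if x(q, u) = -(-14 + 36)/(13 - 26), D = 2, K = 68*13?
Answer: √149682/13 ≈ 29.761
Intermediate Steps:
K = 884
x(q, u) = 22/13 (x(q, u) = -22/(-13) = -22*(-1)/13 = -1*(-22/13) = 22/13)
√(K + x((-20 + 26)*(21 - 3), D)) = √(884 + 22/13) = √(11514/13) = √149682/13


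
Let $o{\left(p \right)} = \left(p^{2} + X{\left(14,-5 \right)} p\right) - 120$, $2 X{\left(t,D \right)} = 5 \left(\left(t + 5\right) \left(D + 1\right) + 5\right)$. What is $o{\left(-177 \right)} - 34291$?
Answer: $\frac{56671}{2} \approx 28336.0$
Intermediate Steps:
$X{\left(t,D \right)} = \frac{25}{2} + \frac{5 \left(1 + D\right) \left(5 + t\right)}{2}$ ($X{\left(t,D \right)} = \frac{5 \left(\left(t + 5\right) \left(D + 1\right) + 5\right)}{2} = \frac{5 \left(\left(5 + t\right) \left(1 + D\right) + 5\right)}{2} = \frac{5 \left(\left(1 + D\right) \left(5 + t\right) + 5\right)}{2} = \frac{5 \left(5 + \left(1 + D\right) \left(5 + t\right)\right)}{2} = \frac{25 + 5 \left(1 + D\right) \left(5 + t\right)}{2} = \frac{25}{2} + \frac{5 \left(1 + D\right) \left(5 + t\right)}{2}$)
$o{\left(p \right)} = -120 + p^{2} - \frac{355 p}{2}$ ($o{\left(p \right)} = \left(p^{2} + \left(25 + \frac{5}{2} \cdot 14 + \frac{25}{2} \left(-5\right) + \frac{5}{2} \left(-5\right) 14\right) p\right) - 120 = \left(p^{2} + \left(25 + 35 - \frac{125}{2} - 175\right) p\right) - 120 = \left(p^{2} - \frac{355 p}{2}\right) - 120 = -120 + p^{2} - \frac{355 p}{2}$)
$o{\left(-177 \right)} - 34291 = \left(-120 + \left(-177\right)^{2} - - \frac{62835}{2}\right) - 34291 = \left(-120 + 31329 + \frac{62835}{2}\right) - 34291 = \frac{125253}{2} - 34291 = \frac{56671}{2}$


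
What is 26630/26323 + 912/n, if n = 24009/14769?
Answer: 118397493538/210662969 ≈ 562.02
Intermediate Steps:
n = 8003/4923 (n = 24009*(1/14769) = 8003/4923 ≈ 1.6256)
26630/26323 + 912/n = 26630/26323 + 912/(8003/4923) = 26630*(1/26323) + 912*(4923/8003) = 26630/26323 + 4489776/8003 = 118397493538/210662969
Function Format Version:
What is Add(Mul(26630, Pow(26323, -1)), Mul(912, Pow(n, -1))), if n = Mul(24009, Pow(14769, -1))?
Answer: Rational(118397493538, 210662969) ≈ 562.02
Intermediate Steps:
n = Rational(8003, 4923) (n = Mul(24009, Rational(1, 14769)) = Rational(8003, 4923) ≈ 1.6256)
Add(Mul(26630, Pow(26323, -1)), Mul(912, Pow(n, -1))) = Add(Mul(26630, Pow(26323, -1)), Mul(912, Pow(Rational(8003, 4923), -1))) = Add(Mul(26630, Rational(1, 26323)), Mul(912, Rational(4923, 8003))) = Add(Rational(26630, 26323), Rational(4489776, 8003)) = Rational(118397493538, 210662969)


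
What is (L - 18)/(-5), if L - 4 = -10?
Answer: 24/5 ≈ 4.8000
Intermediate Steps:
L = -6 (L = 4 - 10 = -6)
(L - 18)/(-5) = (-6 - 18)/(-5) = -24*(-⅕) = 24/5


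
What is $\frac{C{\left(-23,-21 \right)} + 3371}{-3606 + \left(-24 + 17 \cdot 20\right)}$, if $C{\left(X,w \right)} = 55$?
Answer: $- \frac{1713}{1645} \approx -1.0413$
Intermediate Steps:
$\frac{C{\left(-23,-21 \right)} + 3371}{-3606 + \left(-24 + 17 \cdot 20\right)} = \frac{55 + 3371}{-3606 + \left(-24 + 17 \cdot 20\right)} = \frac{3426}{-3606 + \left(-24 + 340\right)} = \frac{3426}{-3606 + 316} = \frac{3426}{-3290} = 3426 \left(- \frac{1}{3290}\right) = - \frac{1713}{1645}$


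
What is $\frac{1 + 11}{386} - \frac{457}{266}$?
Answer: $- \frac{86605}{51338} \approx -1.687$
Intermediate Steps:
$\frac{1 + 11}{386} - \frac{457}{266} = 12 \cdot \frac{1}{386} - \frac{457}{266} = \frac{6}{193} - \frac{457}{266} = - \frac{86605}{51338}$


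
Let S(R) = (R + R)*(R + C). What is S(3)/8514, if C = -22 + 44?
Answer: 25/1419 ≈ 0.017618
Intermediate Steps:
C = 22
S(R) = 2*R*(22 + R) (S(R) = (R + R)*(R + 22) = (2*R)*(22 + R) = 2*R*(22 + R))
S(3)/8514 = (2*3*(22 + 3))/8514 = (2*3*25)*(1/8514) = 150*(1/8514) = 25/1419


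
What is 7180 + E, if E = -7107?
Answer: 73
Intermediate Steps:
7180 + E = 7180 - 7107 = 73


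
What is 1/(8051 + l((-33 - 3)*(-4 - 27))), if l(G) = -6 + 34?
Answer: 1/8079 ≈ 0.00012378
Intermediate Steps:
l(G) = 28
1/(8051 + l((-33 - 3)*(-4 - 27))) = 1/(8051 + 28) = 1/8079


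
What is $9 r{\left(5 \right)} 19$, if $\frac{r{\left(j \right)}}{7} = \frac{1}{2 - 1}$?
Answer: $1197$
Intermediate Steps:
$r{\left(j \right)} = 7$ ($r{\left(j \right)} = \frac{7}{2 - 1} = \frac{7}{1} = 7 \cdot 1 = 7$)
$9 r{\left(5 \right)} 19 = 9 \cdot 7 \cdot 19 = 63 \cdot 19 = 1197$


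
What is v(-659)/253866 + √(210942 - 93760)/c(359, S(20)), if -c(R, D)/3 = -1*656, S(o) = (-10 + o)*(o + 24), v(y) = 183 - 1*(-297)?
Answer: 80/42311 + √117182/1968 ≈ 0.17583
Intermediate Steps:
v(y) = 480 (v(y) = 183 + 297 = 480)
S(o) = (-10 + o)*(24 + o)
c(R, D) = 1968 (c(R, D) = -(-3)*656 = -3*(-656) = 1968)
v(-659)/253866 + √(210942 - 93760)/c(359, S(20)) = 480/253866 + √(210942 - 93760)/1968 = 480*(1/253866) + √117182*(1/1968) = 80/42311 + √117182/1968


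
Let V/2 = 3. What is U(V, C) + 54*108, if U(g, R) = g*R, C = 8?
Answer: 5880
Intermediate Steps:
V = 6 (V = 2*3 = 6)
U(g, R) = R*g
U(V, C) + 54*108 = 8*6 + 54*108 = 48 + 5832 = 5880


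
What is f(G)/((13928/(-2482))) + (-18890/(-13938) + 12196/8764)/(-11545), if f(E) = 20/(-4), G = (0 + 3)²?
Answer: 1093534725923411/1227624484771020 ≈ 0.89077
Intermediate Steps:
G = 9 (G = 3² = 9)
f(E) = -5 (f(E) = 20*(-¼) = -5)
f(G)/((13928/(-2482))) + (-18890/(-13938) + 12196/8764)/(-11545) = -5/(13928/(-2482)) + (-18890/(-13938) + 12196/8764)/(-11545) = -5/(13928*(-1/2482)) + (-18890*(-1/13938) + 12196*(1/8764))*(-1/11545) = -5/(-6964/1241) + (9445/6969 + 3049/2191)*(-1/11545) = -5*(-1241/6964) + (41942476/15269079)*(-1/11545) = 6205/6964 - 41942476/176281517055 = 1093534725923411/1227624484771020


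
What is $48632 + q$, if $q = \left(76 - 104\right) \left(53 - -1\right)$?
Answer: $47120$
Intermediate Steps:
$q = -1512$ ($q = - 28 \left(53 + 1\right) = \left(-28\right) 54 = -1512$)
$48632 + q = 48632 - 1512 = 47120$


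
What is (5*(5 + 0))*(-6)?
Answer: -150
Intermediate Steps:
(5*(5 + 0))*(-6) = (5*5)*(-6) = 25*(-6) = -150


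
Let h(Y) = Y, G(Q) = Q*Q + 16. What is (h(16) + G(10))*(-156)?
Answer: -20592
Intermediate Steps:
G(Q) = 16 + Q² (G(Q) = Q² + 16 = 16 + Q²)
(h(16) + G(10))*(-156) = (16 + (16 + 10²))*(-156) = (16 + (16 + 100))*(-156) = (16 + 116)*(-156) = 132*(-156) = -20592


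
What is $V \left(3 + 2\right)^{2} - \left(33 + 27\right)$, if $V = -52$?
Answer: $-1360$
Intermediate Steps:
$V \left(3 + 2\right)^{2} - \left(33 + 27\right) = - 52 \left(3 + 2\right)^{2} - \left(33 + 27\right) = - 52 \cdot 5^{2} - 60 = \left(-52\right) 25 - 60 = -1300 - 60 = -1360$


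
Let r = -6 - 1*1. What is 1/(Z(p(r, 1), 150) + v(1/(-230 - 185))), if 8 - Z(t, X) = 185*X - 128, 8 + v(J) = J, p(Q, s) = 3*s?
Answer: -415/11463131 ≈ -3.6203e-5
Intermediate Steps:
r = -7 (r = -6 - 1 = -7)
v(J) = -8 + J
Z(t, X) = 136 - 185*X (Z(t, X) = 8 - (185*X - 128) = 8 - (-128 + 185*X) = 8 + (128 - 185*X) = 136 - 185*X)
1/(Z(p(r, 1), 150) + v(1/(-230 - 185))) = 1/((136 - 185*150) + (-8 + 1/(-230 - 185))) = 1/((136 - 27750) + (-8 + 1/(-415))) = 1/(-27614 + (-8 - 1/415)) = 1/(-27614 - 3321/415) = 1/(-11463131/415) = -415/11463131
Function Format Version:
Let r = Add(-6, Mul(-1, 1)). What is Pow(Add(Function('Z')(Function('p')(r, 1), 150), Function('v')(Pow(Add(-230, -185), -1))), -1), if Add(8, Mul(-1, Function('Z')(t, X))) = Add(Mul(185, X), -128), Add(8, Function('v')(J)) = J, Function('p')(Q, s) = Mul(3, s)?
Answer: Rational(-415, 11463131) ≈ -3.6203e-5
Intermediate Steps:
r = -7 (r = Add(-6, -1) = -7)
Function('v')(J) = Add(-8, J)
Function('Z')(t, X) = Add(136, Mul(-185, X)) (Function('Z')(t, X) = Add(8, Mul(-1, Add(Mul(185, X), -128))) = Add(8, Mul(-1, Add(-128, Mul(185, X)))) = Add(8, Add(128, Mul(-185, X))) = Add(136, Mul(-185, X)))
Pow(Add(Function('Z')(Function('p')(r, 1), 150), Function('v')(Pow(Add(-230, -185), -1))), -1) = Pow(Add(Add(136, Mul(-185, 150)), Add(-8, Pow(Add(-230, -185), -1))), -1) = Pow(Add(Add(136, -27750), Add(-8, Pow(-415, -1))), -1) = Pow(Add(-27614, Add(-8, Rational(-1, 415))), -1) = Pow(Add(-27614, Rational(-3321, 415)), -1) = Pow(Rational(-11463131, 415), -1) = Rational(-415, 11463131)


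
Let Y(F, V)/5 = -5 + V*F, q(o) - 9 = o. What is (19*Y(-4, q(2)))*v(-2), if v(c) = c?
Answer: 9310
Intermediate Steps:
q(o) = 9 + o
Y(F, V) = -25 + 5*F*V (Y(F, V) = 5*(-5 + V*F) = 5*(-5 + F*V) = -25 + 5*F*V)
(19*Y(-4, q(2)))*v(-2) = (19*(-25 + 5*(-4)*(9 + 2)))*(-2) = (19*(-25 + 5*(-4)*11))*(-2) = (19*(-25 - 220))*(-2) = (19*(-245))*(-2) = -4655*(-2) = 9310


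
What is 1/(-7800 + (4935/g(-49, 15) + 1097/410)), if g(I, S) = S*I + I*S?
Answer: -1435/11193978 ≈ -0.00012819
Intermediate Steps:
g(I, S) = 2*I*S (g(I, S) = I*S + I*S = 2*I*S)
1/(-7800 + (4935/g(-49, 15) + 1097/410)) = 1/(-7800 + (4935/((2*(-49)*15)) + 1097/410)) = 1/(-7800 + (4935/(-1470) + 1097*(1/410))) = 1/(-7800 + (4935*(-1/1470) + 1097/410)) = 1/(-7800 + (-47/14 + 1097/410)) = 1/(-7800 - 978/1435) = 1/(-11193978/1435) = -1435/11193978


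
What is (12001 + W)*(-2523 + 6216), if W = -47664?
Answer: -131703459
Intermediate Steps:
(12001 + W)*(-2523 + 6216) = (12001 - 47664)*(-2523 + 6216) = -35663*3693 = -131703459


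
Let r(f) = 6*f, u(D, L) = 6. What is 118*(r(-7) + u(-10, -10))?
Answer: -4248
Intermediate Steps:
118*(r(-7) + u(-10, -10)) = 118*(6*(-7) + 6) = 118*(-42 + 6) = 118*(-36) = -4248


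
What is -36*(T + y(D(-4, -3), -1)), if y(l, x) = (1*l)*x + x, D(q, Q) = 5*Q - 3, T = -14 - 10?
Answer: 252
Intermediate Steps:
T = -24
D(q, Q) = -3 + 5*Q
y(l, x) = x + l*x (y(l, x) = l*x + x = x + l*x)
-36*(T + y(D(-4, -3), -1)) = -36*(-24 - (1 + (-3 + 5*(-3)))) = -36*(-24 - (1 + (-3 - 15))) = -36*(-24 - (1 - 18)) = -36*(-24 - 1*(-17)) = -36*(-24 + 17) = -36*(-7) = 252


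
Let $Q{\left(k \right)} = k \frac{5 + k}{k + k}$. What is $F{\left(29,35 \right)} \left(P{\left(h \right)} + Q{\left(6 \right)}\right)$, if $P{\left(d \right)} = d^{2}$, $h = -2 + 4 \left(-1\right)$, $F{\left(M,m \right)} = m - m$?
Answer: $0$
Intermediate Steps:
$F{\left(M,m \right)} = 0$
$h = -6$ ($h = -2 - 4 = -6$)
$Q{\left(k \right)} = \frac{5}{2} + \frac{k}{2}$ ($Q{\left(k \right)} = k \frac{5 + k}{2 k} = \frac{5}{2} + \frac{k}{2}$)
$F{\left(29,35 \right)} \left(P{\left(h \right)} + Q{\left(6 \right)}\right) = 0 \left(\left(-6\right)^{2} + \left(\frac{5}{2} + \frac{1}{2} \cdot 6\right)\right) = 0 \left(36 + \left(\frac{5}{2} + 3\right)\right) = 0 \left(36 + \frac{11}{2}\right) = 0 \cdot \frac{83}{2} = 0$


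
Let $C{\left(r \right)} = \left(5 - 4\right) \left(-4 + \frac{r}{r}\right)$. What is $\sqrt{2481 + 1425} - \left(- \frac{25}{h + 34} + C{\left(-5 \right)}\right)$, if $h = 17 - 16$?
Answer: $\frac{26}{7} + 3 \sqrt{434} \approx 66.212$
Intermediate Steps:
$C{\left(r \right)} = -3$ ($C{\left(r \right)} = 1 \left(-4 + 1\right) = 1 \left(-3\right) = -3$)
$h = 1$ ($h = 17 - 16 = 1$)
$\sqrt{2481 + 1425} - \left(- \frac{25}{h + 34} + C{\left(-5 \right)}\right) = \sqrt{2481 + 1425} - \left(- \frac{25}{1 + 34} - 3\right) = \sqrt{3906} - \left(- \frac{25}{35} - 3\right) = 3 \sqrt{434} - \left(\left(-25\right) \frac{1}{35} - 3\right) = 3 \sqrt{434} - \left(- \frac{5}{7} - 3\right) = 3 \sqrt{434} - - \frac{26}{7} = 3 \sqrt{434} + \frac{26}{7} = \frac{26}{7} + 3 \sqrt{434}$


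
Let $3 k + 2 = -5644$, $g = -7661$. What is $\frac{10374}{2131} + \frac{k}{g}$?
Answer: $\frac{83485756}{16325591} \approx 5.1138$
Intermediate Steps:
$k = -1882$ ($k = - \frac{2}{3} + \frac{1}{3} \left(-5644\right) = - \frac{2}{3} - \frac{5644}{3} = -1882$)
$\frac{10374}{2131} + \frac{k}{g} = \frac{10374}{2131} - \frac{1882}{-7661} = 10374 \cdot \frac{1}{2131} - - \frac{1882}{7661} = \frac{10374}{2131} + \frac{1882}{7661} = \frac{83485756}{16325591}$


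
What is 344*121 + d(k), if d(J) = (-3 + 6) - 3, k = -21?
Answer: 41624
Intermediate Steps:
d(J) = 0 (d(J) = 3 - 3 = 0)
344*121 + d(k) = 344*121 + 0 = 41624 + 0 = 41624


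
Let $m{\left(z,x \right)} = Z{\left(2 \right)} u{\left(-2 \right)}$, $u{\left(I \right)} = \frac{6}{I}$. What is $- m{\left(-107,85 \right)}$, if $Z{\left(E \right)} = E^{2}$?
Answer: $12$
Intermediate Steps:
$m{\left(z,x \right)} = -12$ ($m{\left(z,x \right)} = 2^{2} \frac{6}{-2} = 4 \cdot 6 \left(- \frac{1}{2}\right) = 4 \left(-3\right) = -12$)
$- m{\left(-107,85 \right)} = \left(-1\right) \left(-12\right) = 12$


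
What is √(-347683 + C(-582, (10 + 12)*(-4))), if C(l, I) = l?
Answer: I*√348265 ≈ 590.14*I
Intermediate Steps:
√(-347683 + C(-582, (10 + 12)*(-4))) = √(-347683 - 582) = √(-348265) = I*√348265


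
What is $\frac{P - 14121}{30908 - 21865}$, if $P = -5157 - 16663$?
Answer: $- \frac{35941}{9043} \approx -3.9745$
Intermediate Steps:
$P = -21820$
$\frac{P - 14121}{30908 - 21865} = \frac{-21820 - 14121}{30908 - 21865} = - \frac{35941}{9043}$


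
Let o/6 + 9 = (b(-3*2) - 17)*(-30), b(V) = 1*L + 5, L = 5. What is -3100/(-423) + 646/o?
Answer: 222881/28341 ≈ 7.8643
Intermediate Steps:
b(V) = 10 (b(V) = 1*5 + 5 = 5 + 5 = 10)
o = 1206 (o = -54 + 6*((10 - 17)*(-30)) = -54 + 6*(-7*(-30)) = -54 + 6*210 = -54 + 1260 = 1206)
-3100/(-423) + 646/o = -3100/(-423) + 646/1206 = -3100*(-1/423) + 646*(1/1206) = 3100/423 + 323/603 = 222881/28341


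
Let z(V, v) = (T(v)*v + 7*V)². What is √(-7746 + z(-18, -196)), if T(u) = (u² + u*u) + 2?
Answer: √226791250960354 ≈ 1.5060e+7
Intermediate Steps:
T(u) = 2 + 2*u² (T(u) = (u² + u²) + 2 = 2*u² + 2 = 2 + 2*u²)
z(V, v) = (7*V + v*(2 + 2*v²))² (z(V, v) = ((2 + 2*v²)*v + 7*V)² = (v*(2 + 2*v²) + 7*V)² = (7*V + v*(2 + 2*v²))²)
√(-7746 + z(-18, -196)) = √(-7746 + (7*(-18) + 2*(-196)*(1 + (-196)²))²) = √(-7746 + (-126 + 2*(-196)*(1 + 38416))²) = √(-7746 + (-126 + 2*(-196)*38417)²) = √(-7746 + (-126 - 15059464)²) = √(-7746 + (-15059590)²) = √(-7746 + 226791250968100) = √226791250960354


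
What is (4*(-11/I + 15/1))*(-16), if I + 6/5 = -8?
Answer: -23840/23 ≈ -1036.5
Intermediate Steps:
I = -46/5 (I = -6/5 - 8 = -46/5 ≈ -9.2000)
(4*(-11/I + 15/1))*(-16) = (4*(-11/(-46/5) + 15/1))*(-16) = (4*(-11*(-5/46) + 15*1))*(-16) = (4*(55/46 + 15))*(-16) = (4*(745/46))*(-16) = (1490/23)*(-16) = -23840/23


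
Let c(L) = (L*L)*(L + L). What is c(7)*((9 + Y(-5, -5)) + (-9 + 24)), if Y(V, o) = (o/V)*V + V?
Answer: 9604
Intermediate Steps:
Y(V, o) = V + o (Y(V, o) = o + V = V + o)
c(L) = 2*L³ (c(L) = L²*(2*L) = 2*L³)
c(7)*((9 + Y(-5, -5)) + (-9 + 24)) = (2*7³)*((9 + (-5 - 5)) + (-9 + 24)) = (2*343)*((9 - 10) + 15) = 686*(-1 + 15) = 686*14 = 9604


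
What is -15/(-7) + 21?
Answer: 162/7 ≈ 23.143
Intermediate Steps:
-15/(-7) + 21 = -15*(-⅐) + 21 = 15/7 + 21 = 162/7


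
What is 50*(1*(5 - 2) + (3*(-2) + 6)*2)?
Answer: 150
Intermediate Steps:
50*(1*(5 - 2) + (3*(-2) + 6)*2) = 50*(1*3 + (-6 + 6)*2) = 50*(3 + 0*2) = 50*(3 + 0) = 50*3 = 150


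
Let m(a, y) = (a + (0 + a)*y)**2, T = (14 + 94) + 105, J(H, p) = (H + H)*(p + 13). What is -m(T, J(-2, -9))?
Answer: -10208025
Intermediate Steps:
J(H, p) = 2*H*(13 + p) (J(H, p) = (2*H)*(13 + p) = 2*H*(13 + p))
T = 213 (T = 108 + 105 = 213)
m(a, y) = (a + a*y)**2
-m(T, J(-2, -9)) = -213**2*(1 + 2*(-2)*(13 - 9))**2 = -45369*(1 + 2*(-2)*4)**2 = -45369*(1 - 16)**2 = -45369*(-15)**2 = -45369*225 = -1*10208025 = -10208025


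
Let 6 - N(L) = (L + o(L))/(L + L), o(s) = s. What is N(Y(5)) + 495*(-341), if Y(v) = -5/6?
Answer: -168790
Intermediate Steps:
Y(v) = -5/6 (Y(v) = -5*1/6 = -5/6)
N(L) = 5 (N(L) = 6 - (L + L)/(L + L) = 6 - 2*L/(2*L) = 6 - 2*L*1/(2*L) = 6 - 1*1 = 6 - 1 = 5)
N(Y(5)) + 495*(-341) = 5 + 495*(-341) = 5 - 168795 = -168790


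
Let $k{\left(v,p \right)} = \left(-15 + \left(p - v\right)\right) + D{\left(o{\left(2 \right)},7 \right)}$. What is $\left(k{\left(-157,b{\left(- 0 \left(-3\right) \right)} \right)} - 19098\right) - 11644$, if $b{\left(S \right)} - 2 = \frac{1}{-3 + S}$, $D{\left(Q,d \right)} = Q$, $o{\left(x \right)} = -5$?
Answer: $- \frac{91810}{3} \approx -30603.0$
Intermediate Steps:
$b{\left(S \right)} = 2 + \frac{1}{-3 + S}$
$k{\left(v,p \right)} = -20 + p - v$ ($k{\left(v,p \right)} = \left(-15 + \left(p - v\right)\right) - 5 = \left(-15 + p - v\right) - 5 = -20 + p - v$)
$\left(k{\left(-157,b{\left(- 0 \left(-3\right) \right)} \right)} - 19098\right) - 11644 = \left(\left(-20 + \frac{-5 + 2 \left(- 0 \left(-3\right)\right)}{-3 - 0 \left(-3\right)} - -157\right) - 19098\right) - 11644 = \left(\left(-20 + \frac{-5 + 2 \left(\left(-1\right) 0\right)}{-3 - 0} + 157\right) - 19098\right) - 11644 = \left(\left(-20 + \frac{-5 + 2 \cdot 0}{-3 + 0} + 157\right) - 19098\right) - 11644 = \left(\left(-20 + \frac{-5 + 0}{-3} + 157\right) - 19098\right) - 11644 = \left(\left(-20 - - \frac{5}{3} + 157\right) - 19098\right) - 11644 = \left(\left(-20 + \frac{5}{3} + 157\right) - 19098\right) - 11644 = \left(\frac{416}{3} - 19098\right) - 11644 = - \frac{56878}{3} - 11644 = - \frac{91810}{3}$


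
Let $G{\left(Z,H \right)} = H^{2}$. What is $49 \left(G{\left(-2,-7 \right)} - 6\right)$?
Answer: $2107$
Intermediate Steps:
$49 \left(G{\left(-2,-7 \right)} - 6\right) = 49 \left(\left(-7\right)^{2} - 6\right) = 49 \left(49 - 6\right) = 49 \cdot 43 = 2107$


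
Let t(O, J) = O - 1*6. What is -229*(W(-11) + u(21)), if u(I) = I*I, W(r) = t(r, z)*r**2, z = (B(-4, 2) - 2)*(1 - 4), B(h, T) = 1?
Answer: 370064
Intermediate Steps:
z = 3 (z = (1 - 2)*(1 - 4) = -1*(-3) = 3)
t(O, J) = -6 + O (t(O, J) = O - 6 = -6 + O)
W(r) = r**2*(-6 + r) (W(r) = (-6 + r)*r**2 = r**2*(-6 + r))
u(I) = I**2
-229*(W(-11) + u(21)) = -229*((-11)**2*(-6 - 11) + 21**2) = -229*(121*(-17) + 441) = -229*(-2057 + 441) = -229*(-1616) = 370064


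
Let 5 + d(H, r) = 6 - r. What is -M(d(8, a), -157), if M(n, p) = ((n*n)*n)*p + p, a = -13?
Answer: 430965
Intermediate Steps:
d(H, r) = 1 - r (d(H, r) = -5 + (6 - r) = 1 - r)
M(n, p) = p + p*n³ (M(n, p) = (n²*n)*p + p = n³*p + p = p*n³ + p = p + p*n³)
-M(d(8, a), -157) = -(-157)*(1 + (1 - 1*(-13))³) = -(-157)*(1 + (1 + 13)³) = -(-157)*(1 + 14³) = -(-157)*(1 + 2744) = -(-157)*2745 = -1*(-430965) = 430965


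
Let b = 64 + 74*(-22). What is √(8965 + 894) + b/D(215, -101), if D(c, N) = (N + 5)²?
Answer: -391/2304 + √9859 ≈ 99.123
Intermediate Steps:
D(c, N) = (5 + N)²
b = -1564 (b = 64 - 1628 = -1564)
√(8965 + 894) + b/D(215, -101) = √(8965 + 894) - 1564/(5 - 101)² = √9859 - 1564/((-96)²) = √9859 - 1564/9216 = √9859 - 1564*1/9216 = √9859 - 391/2304 = -391/2304 + √9859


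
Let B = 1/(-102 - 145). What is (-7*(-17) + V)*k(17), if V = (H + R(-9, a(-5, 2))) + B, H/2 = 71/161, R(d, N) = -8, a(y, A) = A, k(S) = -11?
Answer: -48939550/39767 ≈ -1230.7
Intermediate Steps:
B = -1/247 (B = 1/(-247) = -1/247 ≈ -0.0040486)
H = 142/161 (H = 2*(71/161) = 142/161 ≈ 0.88199)
V = -283223/39767 (V = (142/161 - 8) - 1/247 = -1146/161 - 1/247 = -283223/39767 ≈ -7.1221)
(-7*(-17) + V)*k(17) = (-7*(-17) - 283223/39767)*(-11) = (119 - 283223/39767)*(-11) = (4449050/39767)*(-11) = -48939550/39767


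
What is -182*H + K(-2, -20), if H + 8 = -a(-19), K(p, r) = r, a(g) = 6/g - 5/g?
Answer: 27102/19 ≈ 1426.4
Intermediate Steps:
a(g) = 1/g
H = -151/19 (H = -8 - 1/(-19) = -8 - 1*(-1/19) = -8 + 1/19 = -151/19 ≈ -7.9474)
-182*H + K(-2, -20) = -182*(-151/19) - 20 = 27482/19 - 20 = 27102/19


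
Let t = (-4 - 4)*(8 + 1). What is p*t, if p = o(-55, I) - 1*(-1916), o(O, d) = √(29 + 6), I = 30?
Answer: -137952 - 72*√35 ≈ -1.3838e+5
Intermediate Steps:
o(O, d) = √35
t = -72 (t = -8*9 = -72)
p = 1916 + √35 (p = √35 - 1*(-1916) = √35 + 1916 = 1916 + √35 ≈ 1921.9)
p*t = (1916 + √35)*(-72) = -137952 - 72*√35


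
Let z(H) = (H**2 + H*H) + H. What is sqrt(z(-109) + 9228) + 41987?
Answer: 41987 + sqrt(32881) ≈ 42168.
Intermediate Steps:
z(H) = H + 2*H**2 (z(H) = (H**2 + H**2) + H = 2*H**2 + H = H + 2*H**2)
sqrt(z(-109) + 9228) + 41987 = sqrt(-109*(1 + 2*(-109)) + 9228) + 41987 = sqrt(-109*(1 - 218) + 9228) + 41987 = sqrt(-109*(-217) + 9228) + 41987 = sqrt(23653 + 9228) + 41987 = sqrt(32881) + 41987 = 41987 + sqrt(32881)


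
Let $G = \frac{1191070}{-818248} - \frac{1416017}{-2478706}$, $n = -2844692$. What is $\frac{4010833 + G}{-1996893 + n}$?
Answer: $- \frac{9459016935372985}{11418237709448668} \approx -0.82841$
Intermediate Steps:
$G = - \frac{448414819301}{507049056772}$ ($G = 1191070 \left(- \frac{1}{818248}\right) - - \frac{1416017}{2478706} = - \frac{595535}{409124} + \frac{1416017}{2478706} = - \frac{448414819301}{507049056772} \approx -0.88436$)
$\frac{4010833 + G}{-1996893 + n} = \frac{4010833 - \frac{448414819301}{507049056772}}{-1996893 - 2844692} = \frac{2033688641105191775}{507049056772 \left(-4841585\right)} = \frac{2033688641105191775}{507049056772} \left(- \frac{1}{4841585}\right) = - \frac{9459016935372985}{11418237709448668}$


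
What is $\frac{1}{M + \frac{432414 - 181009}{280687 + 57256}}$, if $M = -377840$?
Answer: $- \frac{337943}{127688131715} \approx -2.6466 \cdot 10^{-6}$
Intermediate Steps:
$\frac{1}{M + \frac{432414 - 181009}{280687 + 57256}} = \frac{1}{-377840 + \frac{432414 - 181009}{280687 + 57256}} = \frac{1}{-377840 + \frac{251405}{337943}} = \frac{1}{- \frac{127688131715}{337943}} = - \frac{337943}{127688131715}$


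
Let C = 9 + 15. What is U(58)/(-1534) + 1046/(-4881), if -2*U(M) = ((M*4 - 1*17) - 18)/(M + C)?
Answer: -262186939/1227942456 ≈ -0.21352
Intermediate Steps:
C = 24
U(M) = -(-35 + 4*M)/(2*(24 + M)) (U(M) = -((M*4 - 1*17) - 18)/(2*(M + 24)) = -((4*M - 17) - 18)/(2*(24 + M)) = -((-17 + 4*M) - 18)/(2*(24 + M)) = -(-35 + 4*M)/(2*(24 + M)))
U(58)/(-1534) + 1046/(-4881) = ((35 - 4*58)/(2*(24 + 58)))/(-1534) + 1046/(-4881) = ((½)*(35 - 232)/82)*(-1/1534) + 1046*(-1/4881) = ((½)*(1/82)*(-197))*(-1/1534) - 1046/4881 = -197/164*(-1/1534) - 1046/4881 = 197/251576 - 1046/4881 = -262186939/1227942456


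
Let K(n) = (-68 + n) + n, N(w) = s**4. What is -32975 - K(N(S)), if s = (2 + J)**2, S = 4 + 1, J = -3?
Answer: -32909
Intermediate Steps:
S = 5
s = 1 (s = (2 - 3)**2 = (-1)**2 = 1)
N(w) = 1 (N(w) = 1**4 = 1)
K(n) = -68 + 2*n
-32975 - K(N(S)) = -32975 - (-68 + 2*1) = -32975 - (-68 + 2) = -32975 - 1*(-66) = -32975 + 66 = -32909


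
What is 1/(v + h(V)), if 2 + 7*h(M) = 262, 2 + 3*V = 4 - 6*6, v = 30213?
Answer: 7/211751 ≈ 3.3058e-5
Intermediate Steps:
V = -34/3 (V = -2/3 + (4 - 6*6)/3 = -2/3 + (4 - 36)/3 = -2/3 + (1/3)*(-32) = -2/3 - 32/3 = -34/3 ≈ -11.333)
h(M) = 260/7 (h(M) = -2/7 + (1/7)*262 = -2/7 + 262/7 = 260/7)
1/(v + h(V)) = 1/(30213 + 260/7) = 1/(211751/7) = 7/211751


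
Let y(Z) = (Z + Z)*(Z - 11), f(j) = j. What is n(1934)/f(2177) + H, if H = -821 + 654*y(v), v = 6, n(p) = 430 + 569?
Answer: -87211798/2177 ≈ -40061.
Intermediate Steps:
n(p) = 999
y(Z) = 2*Z*(-11 + Z) (y(Z) = (2*Z)*(-11 + Z) = 2*Z*(-11 + Z))
H = -40061 (H = -821 + 654*(2*6*(-11 + 6)) = -821 + 654*(2*6*(-5)) = -821 + 654*(-60) = -821 - 39240 = -40061)
n(1934)/f(2177) + H = 999/2177 - 40061 = -87211798/2177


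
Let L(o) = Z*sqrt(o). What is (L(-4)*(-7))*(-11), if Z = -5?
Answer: -770*I ≈ -770.0*I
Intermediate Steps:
L(o) = -5*sqrt(o)
(L(-4)*(-7))*(-11) = (-10*I*(-7))*(-11) = (70*I)*(-11) = -770*I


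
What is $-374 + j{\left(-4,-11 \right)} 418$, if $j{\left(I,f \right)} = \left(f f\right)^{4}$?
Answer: $89602011884$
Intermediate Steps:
$j{\left(I,f \right)} = f^{8}$ ($j{\left(I,f \right)} = \left(f^{2}\right)^{4} = f^{8}$)
$-374 + j{\left(-4,-11 \right)} 418 = -374 + \left(-11\right)^{8} \cdot 418 = -374 + 214358881 \cdot 418 = -374 + 89602012258 = 89602011884$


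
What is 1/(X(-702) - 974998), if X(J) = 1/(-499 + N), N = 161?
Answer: -338/329549325 ≈ -1.0256e-6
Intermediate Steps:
X(J) = -1/338 (X(J) = 1/(-499 + 161) = 1/(-338) = -1/338)
1/(X(-702) - 974998) = 1/(-1/338 - 974998) = 1/(-329549325/338) = -338/329549325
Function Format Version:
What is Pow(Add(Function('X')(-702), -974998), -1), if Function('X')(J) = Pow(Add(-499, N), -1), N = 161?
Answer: Rational(-338, 329549325) ≈ -1.0256e-6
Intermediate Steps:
Function('X')(J) = Rational(-1, 338) (Function('X')(J) = Pow(Add(-499, 161), -1) = Pow(-338, -1) = Rational(-1, 338))
Pow(Add(Function('X')(-702), -974998), -1) = Pow(Add(Rational(-1, 338), -974998), -1) = Pow(Rational(-329549325, 338), -1) = Rational(-338, 329549325)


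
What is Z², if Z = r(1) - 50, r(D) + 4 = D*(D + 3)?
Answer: 2500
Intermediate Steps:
r(D) = -4 + D*(3 + D) (r(D) = -4 + D*(D + 3) = -4 + D*(3 + D))
Z = -50 (Z = (-4 + 1² + 3*1) - 50 = (-4 + 1 + 3) - 50 = 0 - 50 = -50)
Z² = (-50)² = 2500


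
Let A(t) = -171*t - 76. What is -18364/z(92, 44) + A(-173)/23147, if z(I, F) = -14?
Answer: 212742303/162029 ≈ 1313.0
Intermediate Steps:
A(t) = -76 - 171*t
-18364/z(92, 44) + A(-173)/23147 = -18364/(-14) + (-76 - 171*(-173))/23147 = -18364*(-1/14) + (-76 + 29583)*(1/23147) = 9182/7 + 29507*(1/23147) = 9182/7 + 29507/23147 = 212742303/162029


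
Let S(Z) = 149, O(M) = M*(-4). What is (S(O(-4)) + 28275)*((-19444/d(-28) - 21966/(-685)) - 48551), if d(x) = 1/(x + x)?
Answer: 20255976209304/685 ≈ 2.9571e+10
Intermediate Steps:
d(x) = 1/(2*x)
O(M) = -4*M
(S(O(-4)) + 28275)*((-19444/d(-28) - 21966/(-685)) - 48551) = (149 + 28275)*((-19444/((1/2)/(-28)) - 21966/(-685)) - 48551) = 28424*((-19444/((1/2)*(-1/28)) - 21966*(-1/685)) - 48551) = 28424*((-19444/(-1/56) + 21966/685) - 48551) = 28424*((-19444*(-56) + 21966/685) - 48551) = 28424*((1088864 + 21966/685) - 48551) = 28424*(745893806/685 - 48551) = 28424*(712636371/685) = 20255976209304/685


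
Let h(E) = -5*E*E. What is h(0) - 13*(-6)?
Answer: 78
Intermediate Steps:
h(E) = -5*E**2
h(0) - 13*(-6) = -5*0**2 - 13*(-6) = -5*0 + 78 = 0 + 78 = 78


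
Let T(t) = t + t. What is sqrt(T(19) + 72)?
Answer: sqrt(110) ≈ 10.488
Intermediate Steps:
T(t) = 2*t
sqrt(T(19) + 72) = sqrt(2*19 + 72) = sqrt(38 + 72) = sqrt(110)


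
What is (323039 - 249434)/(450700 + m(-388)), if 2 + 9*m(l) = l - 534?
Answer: 220815/1351792 ≈ 0.16335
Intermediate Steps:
m(l) = -536/9 + l/9 (m(l) = -2/9 + (l - 534)/9 = -2/9 + (-534 + l)/9 = -2/9 + (-178/3 + l/9) = -536/9 + l/9)
(323039 - 249434)/(450700 + m(-388)) = (323039 - 249434)/(450700 + (-536/9 + (⅑)*(-388))) = 73605/(450700 + (-536/9 - 388/9)) = 73605/(450700 - 308/3) = 73605/(1351792/3) = 73605*(3/1351792) = 220815/1351792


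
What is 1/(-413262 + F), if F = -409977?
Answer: -1/823239 ≈ -1.2147e-6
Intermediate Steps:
1/(-413262 + F) = 1/(-413262 - 409977) = 1/(-823239) = -1/823239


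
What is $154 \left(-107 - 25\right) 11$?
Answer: $-223608$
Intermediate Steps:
$154 \left(-107 - 25\right) 11 = 154 \left(-132\right) 11 = \left(-20328\right) 11 = -223608$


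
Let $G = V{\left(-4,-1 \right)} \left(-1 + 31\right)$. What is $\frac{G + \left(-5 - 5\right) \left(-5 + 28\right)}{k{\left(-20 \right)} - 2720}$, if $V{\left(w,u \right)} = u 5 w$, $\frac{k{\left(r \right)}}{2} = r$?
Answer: $- \frac{37}{276} \approx -0.13406$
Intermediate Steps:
$k{\left(r \right)} = 2 r$
$V{\left(w,u \right)} = 5 u w$
$G = 600$ ($G = 5 \left(-1\right) \left(-4\right) \left(-1 + 31\right) = 20 \cdot 30 = 600$)
$\frac{G + \left(-5 - 5\right) \left(-5 + 28\right)}{k{\left(-20 \right)} - 2720} = \frac{600 + \left(-5 - 5\right) \left(-5 + 28\right)}{2 \left(-20\right) - 2720} = \frac{600 - 230}{-40 - 2720} = \frac{600 - 230}{-2760} = 370 \left(- \frac{1}{2760}\right) = - \frac{37}{276}$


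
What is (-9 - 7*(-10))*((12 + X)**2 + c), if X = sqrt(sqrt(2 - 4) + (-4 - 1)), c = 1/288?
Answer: 61/288 + 61*(12 + sqrt(-5 + I*sqrt(2)))**2 ≈ 8937.7 + 3391.8*I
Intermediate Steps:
c = 1/288 ≈ 0.0034722
X = sqrt(-5 + I*sqrt(2)) (X = sqrt(sqrt(-2) - 5) = sqrt(I*sqrt(2) - 5) = sqrt(-5 + I*sqrt(2)) ≈ 0.31317 + 2.2579*I)
(-9 - 7*(-10))*((12 + X)**2 + c) = (-9 - 7*(-10))*((12 + sqrt(-5 + I*sqrt(2)))**2 + 1/288) = (-9 + 70)*(1/288 + (12 + sqrt(-5 + I*sqrt(2)))**2) = 61*(1/288 + (12 + sqrt(-5 + I*sqrt(2)))**2) = 61/288 + 61*(12 + sqrt(-5 + I*sqrt(2)))**2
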